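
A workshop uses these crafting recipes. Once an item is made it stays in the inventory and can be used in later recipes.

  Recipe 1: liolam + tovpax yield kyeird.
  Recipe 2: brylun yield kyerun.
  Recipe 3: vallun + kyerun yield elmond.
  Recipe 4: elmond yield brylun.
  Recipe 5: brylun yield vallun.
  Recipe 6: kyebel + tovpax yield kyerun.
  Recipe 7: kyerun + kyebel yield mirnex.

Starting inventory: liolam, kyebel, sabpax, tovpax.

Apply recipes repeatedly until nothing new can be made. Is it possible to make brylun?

No

brylun would need elmond (Recipe 4), but elmond is never obtained.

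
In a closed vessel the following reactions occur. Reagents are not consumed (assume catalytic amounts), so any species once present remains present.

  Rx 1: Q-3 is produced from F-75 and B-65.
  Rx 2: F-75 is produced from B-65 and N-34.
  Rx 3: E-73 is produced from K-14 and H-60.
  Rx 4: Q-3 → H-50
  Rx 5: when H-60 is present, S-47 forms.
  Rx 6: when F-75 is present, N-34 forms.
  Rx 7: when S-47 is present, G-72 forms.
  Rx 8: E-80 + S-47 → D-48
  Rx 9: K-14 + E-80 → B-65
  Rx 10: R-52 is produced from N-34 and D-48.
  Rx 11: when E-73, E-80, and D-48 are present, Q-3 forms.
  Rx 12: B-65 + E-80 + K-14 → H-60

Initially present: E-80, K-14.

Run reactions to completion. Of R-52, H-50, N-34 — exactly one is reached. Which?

K-14 and E-80 present → B-65 forms (Rx 9).
B-65, E-80, and K-14 present → H-60 forms (Rx 12).
H-60 present → S-47 forms (Rx 5).
K-14 and H-60 present → E-73 forms (Rx 3).
E-80 and S-47 present → D-48 forms (Rx 8).
E-73, E-80, and D-48 present → Q-3 forms (Rx 11).
Q-3 present → H-50 forms (Rx 4).
N-34 would need F-75 (Rx 6), but F-75 never forms. R-52 would need N-34 and D-48 (Rx 10), but N-34 never forms.

H-50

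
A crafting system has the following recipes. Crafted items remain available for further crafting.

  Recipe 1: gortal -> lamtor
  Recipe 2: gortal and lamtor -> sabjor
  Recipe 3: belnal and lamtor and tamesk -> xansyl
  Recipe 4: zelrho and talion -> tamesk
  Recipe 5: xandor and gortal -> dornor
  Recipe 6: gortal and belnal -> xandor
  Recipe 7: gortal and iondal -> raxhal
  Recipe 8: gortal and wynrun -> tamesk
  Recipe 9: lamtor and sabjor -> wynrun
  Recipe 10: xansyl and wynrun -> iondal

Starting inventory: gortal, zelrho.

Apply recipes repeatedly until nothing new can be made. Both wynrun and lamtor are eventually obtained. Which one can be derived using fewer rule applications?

lamtor: Using Recipe 1, gortal makes lamtor. [1 rule application]
wynrun: gortal -> lamtor (Recipe 1). gortal and lamtor -> sabjor (Recipe 2). Using Recipe 9, lamtor and sabjor make wynrun. [3 rule applications]
lamtor needs fewer.

lamtor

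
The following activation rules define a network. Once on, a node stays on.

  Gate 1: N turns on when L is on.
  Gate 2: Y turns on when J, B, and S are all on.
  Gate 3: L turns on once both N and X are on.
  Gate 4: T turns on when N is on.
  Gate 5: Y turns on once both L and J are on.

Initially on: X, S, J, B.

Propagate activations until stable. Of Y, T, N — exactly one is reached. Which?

J, B, and S are on, so Y turns on (Gate 2).
N would need L (Gate 1), but L never turns on. T would need N (Gate 4), but N never turns on.

Y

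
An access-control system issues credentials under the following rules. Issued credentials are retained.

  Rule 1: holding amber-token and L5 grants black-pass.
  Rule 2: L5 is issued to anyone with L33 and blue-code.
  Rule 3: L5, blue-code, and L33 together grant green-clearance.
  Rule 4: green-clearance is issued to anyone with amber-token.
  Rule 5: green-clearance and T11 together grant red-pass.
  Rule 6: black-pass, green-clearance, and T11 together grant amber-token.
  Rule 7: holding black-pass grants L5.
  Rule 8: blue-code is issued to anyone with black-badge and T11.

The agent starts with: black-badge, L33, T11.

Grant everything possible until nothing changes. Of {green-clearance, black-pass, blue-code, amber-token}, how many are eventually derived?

Holding black-badge and T11 grants blue-code (Rule 8).
Holding L33 and blue-code grants L5 (Rule 2).
Holding L5, blue-code, and L33 grants green-clearance (Rule 3).
green-clearance: reached.
black-pass would need amber-token and L5 (Rule 1), but amber-token is never granted.
blue-code: reached.
amber-token would need black-pass, green-clearance, and T11 (Rule 6), but black-pass is never granted.
Reached: green-clearance and blue-code — 2 of the 4.

2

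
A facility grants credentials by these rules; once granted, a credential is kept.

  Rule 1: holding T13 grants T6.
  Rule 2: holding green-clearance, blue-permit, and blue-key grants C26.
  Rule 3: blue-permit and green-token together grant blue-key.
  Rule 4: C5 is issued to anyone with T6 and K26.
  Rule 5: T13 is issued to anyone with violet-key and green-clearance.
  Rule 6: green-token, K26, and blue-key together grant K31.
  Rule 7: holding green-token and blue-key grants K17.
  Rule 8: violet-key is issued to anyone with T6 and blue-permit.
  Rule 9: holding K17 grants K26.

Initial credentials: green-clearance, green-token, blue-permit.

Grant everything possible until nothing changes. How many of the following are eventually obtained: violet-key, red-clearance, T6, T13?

violet-key would need T6 and blue-permit (Rule 8), but T6 is never granted.
No rule produces red-clearance, and it is not given.
T6 would need T13 (Rule 1), but T13 is never granted.
T13 would need violet-key and green-clearance (Rule 5), but violet-key is never granted.
None of the 4 are reached.

0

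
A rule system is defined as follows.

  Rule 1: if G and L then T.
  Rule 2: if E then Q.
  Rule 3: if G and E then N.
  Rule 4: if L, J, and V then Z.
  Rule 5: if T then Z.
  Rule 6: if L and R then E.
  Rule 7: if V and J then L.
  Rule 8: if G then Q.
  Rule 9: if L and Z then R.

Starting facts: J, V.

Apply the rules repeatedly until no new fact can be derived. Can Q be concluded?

Yes

From V and J, Rule 7 gives L.
From L, J, and V, Rule 4 gives Z.
L and Z hold, so R follows (Rule 9).
From L and R, Rule 6 gives E.
E holds, so Q follows (Rule 2).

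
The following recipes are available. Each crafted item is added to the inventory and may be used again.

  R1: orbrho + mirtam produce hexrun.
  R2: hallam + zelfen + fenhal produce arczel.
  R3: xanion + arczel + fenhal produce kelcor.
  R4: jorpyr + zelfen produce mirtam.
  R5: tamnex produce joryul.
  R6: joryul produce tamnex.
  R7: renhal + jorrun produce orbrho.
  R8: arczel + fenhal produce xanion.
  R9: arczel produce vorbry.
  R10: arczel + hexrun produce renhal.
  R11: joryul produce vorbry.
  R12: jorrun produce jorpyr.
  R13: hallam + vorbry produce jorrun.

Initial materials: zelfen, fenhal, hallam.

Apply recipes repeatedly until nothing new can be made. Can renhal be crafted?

renhal would need arczel and hexrun (R10), but hexrun is never obtained.

No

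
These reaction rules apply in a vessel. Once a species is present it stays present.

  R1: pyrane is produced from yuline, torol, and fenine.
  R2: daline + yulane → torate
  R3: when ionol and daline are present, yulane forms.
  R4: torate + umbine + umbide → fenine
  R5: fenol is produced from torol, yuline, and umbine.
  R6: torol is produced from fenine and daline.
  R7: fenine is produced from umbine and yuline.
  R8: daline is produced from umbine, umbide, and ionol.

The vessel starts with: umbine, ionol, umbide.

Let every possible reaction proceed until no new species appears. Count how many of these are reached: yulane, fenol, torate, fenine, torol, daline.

5

umbine, umbide, and ionol present → daline forms (R8).
ionol and daline present → yulane forms (R3).
daline and yulane present → torate forms (R2).
torate, umbine, and umbide present → fenine forms (R4).
fenine and daline present → torol forms (R6).
yulane: reached.
fenol would need torol, yuline, and umbine (R5), but yuline never forms.
torate: reached.
fenine: reached.
torol: reached.
daline: reached.
Reached: yulane, torate, fenine, torol, and daline — 5 of the 6.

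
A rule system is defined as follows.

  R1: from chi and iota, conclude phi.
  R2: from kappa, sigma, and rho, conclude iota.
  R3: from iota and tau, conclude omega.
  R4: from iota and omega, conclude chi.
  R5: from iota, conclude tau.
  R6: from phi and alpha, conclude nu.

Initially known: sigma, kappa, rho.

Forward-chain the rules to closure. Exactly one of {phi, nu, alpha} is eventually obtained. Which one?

kappa, sigma, and rho hold, so iota follows (R2).
From iota, R5 gives tau.
From iota and tau, R3 gives omega.
iota and omega hold, so chi follows (R4).
From chi and iota, R1 gives phi.
nu would need phi and alpha (R6), but alpha is never established. No rule produces alpha, and it is not given.

phi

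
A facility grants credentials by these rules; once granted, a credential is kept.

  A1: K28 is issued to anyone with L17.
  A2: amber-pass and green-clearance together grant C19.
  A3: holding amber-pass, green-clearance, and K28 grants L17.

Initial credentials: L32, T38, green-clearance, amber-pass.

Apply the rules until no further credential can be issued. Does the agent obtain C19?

Yes

Holding amber-pass and green-clearance grants C19 (A2).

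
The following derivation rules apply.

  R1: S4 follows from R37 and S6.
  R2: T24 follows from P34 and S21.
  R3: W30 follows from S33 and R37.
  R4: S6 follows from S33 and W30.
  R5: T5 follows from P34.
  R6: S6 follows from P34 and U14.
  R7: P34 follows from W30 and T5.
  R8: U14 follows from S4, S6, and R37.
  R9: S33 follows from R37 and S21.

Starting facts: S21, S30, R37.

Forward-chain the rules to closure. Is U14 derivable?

From R37 and S21, R9 gives S33.
S33 and R37 hold, so W30 follows (R3).
S33 and W30 hold, so S6 follows (R4).
From R37 and S6, R1 gives S4.
From S4, S6, and R37, R8 gives U14.

Yes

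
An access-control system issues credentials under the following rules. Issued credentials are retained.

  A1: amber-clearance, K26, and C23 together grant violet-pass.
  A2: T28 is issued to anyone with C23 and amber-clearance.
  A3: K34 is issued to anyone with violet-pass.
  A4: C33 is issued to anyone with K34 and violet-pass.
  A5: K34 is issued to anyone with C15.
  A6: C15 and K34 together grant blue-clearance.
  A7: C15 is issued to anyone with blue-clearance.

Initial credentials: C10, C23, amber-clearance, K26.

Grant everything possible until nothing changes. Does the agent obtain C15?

C15 would need blue-clearance (A7), but blue-clearance is never granted.

No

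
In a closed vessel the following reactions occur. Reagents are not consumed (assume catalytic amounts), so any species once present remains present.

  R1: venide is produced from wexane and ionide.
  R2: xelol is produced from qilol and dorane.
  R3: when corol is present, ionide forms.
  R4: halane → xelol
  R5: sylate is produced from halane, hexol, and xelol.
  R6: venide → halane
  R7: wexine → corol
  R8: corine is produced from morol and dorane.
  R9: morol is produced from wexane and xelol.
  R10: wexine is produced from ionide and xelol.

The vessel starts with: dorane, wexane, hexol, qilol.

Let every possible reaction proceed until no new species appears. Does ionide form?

No

ionide would need corol (R3), but corol never forms.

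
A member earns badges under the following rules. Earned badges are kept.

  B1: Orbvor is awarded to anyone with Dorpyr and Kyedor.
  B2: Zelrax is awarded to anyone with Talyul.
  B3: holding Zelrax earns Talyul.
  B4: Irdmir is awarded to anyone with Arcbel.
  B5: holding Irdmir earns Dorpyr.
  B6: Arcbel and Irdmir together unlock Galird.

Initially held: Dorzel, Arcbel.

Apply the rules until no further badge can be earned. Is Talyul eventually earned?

Talyul would need Zelrax (B3), but Zelrax is never earned.

No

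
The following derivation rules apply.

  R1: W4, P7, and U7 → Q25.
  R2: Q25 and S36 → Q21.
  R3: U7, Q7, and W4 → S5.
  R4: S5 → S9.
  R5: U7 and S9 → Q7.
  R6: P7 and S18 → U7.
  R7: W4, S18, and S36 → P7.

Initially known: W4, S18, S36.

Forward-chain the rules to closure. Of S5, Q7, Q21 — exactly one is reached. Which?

Q21

From W4, S18, and S36, R7 gives P7.
From P7 and S18, R6 gives U7.
From W4, P7, and U7, R1 gives Q25.
Q25 and S36 hold, so Q21 follows (R2).
Q7 would need U7 and S9 (R5), but S9 is never established. S5 would need U7, Q7, and W4 (R3), but Q7 is never established.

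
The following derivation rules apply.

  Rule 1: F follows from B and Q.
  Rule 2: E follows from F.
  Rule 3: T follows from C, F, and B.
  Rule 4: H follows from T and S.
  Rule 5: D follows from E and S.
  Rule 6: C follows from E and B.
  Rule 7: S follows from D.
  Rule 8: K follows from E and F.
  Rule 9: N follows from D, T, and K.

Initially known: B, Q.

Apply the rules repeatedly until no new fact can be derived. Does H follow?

No

H would need T and S (Rule 4), but S is never established.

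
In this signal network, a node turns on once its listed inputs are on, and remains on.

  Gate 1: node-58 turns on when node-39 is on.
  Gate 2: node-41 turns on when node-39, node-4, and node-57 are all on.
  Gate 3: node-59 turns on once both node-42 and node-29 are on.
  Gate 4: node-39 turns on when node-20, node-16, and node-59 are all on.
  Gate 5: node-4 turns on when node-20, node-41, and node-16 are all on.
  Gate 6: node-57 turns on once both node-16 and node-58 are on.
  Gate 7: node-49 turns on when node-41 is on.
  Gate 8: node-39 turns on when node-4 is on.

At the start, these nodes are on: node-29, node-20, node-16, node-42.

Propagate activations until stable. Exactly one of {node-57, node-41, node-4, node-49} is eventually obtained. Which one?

node-42 and node-29 are on, so node-59 turns on (Gate 3).
node-20, node-16, and node-59 are on, so node-39 turns on (Gate 4).
node-39 is on, so node-58 turns on (Gate 1).
Gate 6: node-16 and node-58 on → node-57 on.
node-49 would need node-41 (Gate 7), but node-41 never turns on. node-41 would need node-39, node-4, and node-57 (Gate 2), but node-4 never turns on. node-4 would need node-20, node-41, and node-16 (Gate 5), but node-41 never turns on.

node-57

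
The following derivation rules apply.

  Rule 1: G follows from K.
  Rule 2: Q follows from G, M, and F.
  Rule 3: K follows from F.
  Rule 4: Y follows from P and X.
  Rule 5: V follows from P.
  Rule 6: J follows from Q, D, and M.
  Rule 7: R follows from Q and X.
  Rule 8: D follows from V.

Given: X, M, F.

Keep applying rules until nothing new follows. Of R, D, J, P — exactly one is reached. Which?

From F, Rule 3 gives K.
K holds, so G follows (Rule 1).
G, M, and F hold, so Q follows (Rule 2).
From Q and X, Rule 7 gives R.
No rule produces P, and it is not given. J would need Q, D, and M (Rule 6), but D is never established. D would need V (Rule 8), but V is never established.

R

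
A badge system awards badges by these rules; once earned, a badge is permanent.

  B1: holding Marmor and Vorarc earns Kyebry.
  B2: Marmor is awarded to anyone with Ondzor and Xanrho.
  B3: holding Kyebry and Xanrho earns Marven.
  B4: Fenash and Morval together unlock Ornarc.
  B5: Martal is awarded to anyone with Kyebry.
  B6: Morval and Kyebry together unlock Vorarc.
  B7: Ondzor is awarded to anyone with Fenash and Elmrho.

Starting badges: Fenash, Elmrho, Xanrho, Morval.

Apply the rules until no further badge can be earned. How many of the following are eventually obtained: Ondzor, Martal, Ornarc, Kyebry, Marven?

With Fenash and Morval, Ornarc is earned (B4).
With Fenash and Elmrho, Ondzor is earned (B7).
Ondzor: reached.
Martal would need Kyebry (B5), but Kyebry is never earned.
Ornarc: reached.
Kyebry would need Marmor and Vorarc (B1), but Vorarc is never earned.
Marven would need Kyebry and Xanrho (B3), but Kyebry is never earned.
Reached: Ondzor and Ornarc — 2 of the 5.

2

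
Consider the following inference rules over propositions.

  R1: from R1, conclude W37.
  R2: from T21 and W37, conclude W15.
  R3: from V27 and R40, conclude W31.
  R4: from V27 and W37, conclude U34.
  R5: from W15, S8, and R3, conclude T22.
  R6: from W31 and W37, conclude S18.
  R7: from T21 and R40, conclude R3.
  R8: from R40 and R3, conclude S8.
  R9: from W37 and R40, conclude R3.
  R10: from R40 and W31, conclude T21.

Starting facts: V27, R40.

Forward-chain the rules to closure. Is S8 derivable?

Yes

V27 and R40 hold, so W31 follows (R3).
From R40 and W31, R10 gives T21.
From T21 and R40, R7 gives R3.
R40 and R3 hold, so S8 follows (R8).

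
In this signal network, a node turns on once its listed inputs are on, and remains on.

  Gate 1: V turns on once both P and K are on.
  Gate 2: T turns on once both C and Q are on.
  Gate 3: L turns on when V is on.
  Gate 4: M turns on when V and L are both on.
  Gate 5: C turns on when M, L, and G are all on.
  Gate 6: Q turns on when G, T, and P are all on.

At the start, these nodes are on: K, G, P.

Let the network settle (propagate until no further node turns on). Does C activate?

Yes

P and K are on, so V turns on (Gate 1).
V is on, so L turns on (Gate 3).
V and L are on, so M turns on (Gate 4).
M, L, and G are on, so C turns on (Gate 5).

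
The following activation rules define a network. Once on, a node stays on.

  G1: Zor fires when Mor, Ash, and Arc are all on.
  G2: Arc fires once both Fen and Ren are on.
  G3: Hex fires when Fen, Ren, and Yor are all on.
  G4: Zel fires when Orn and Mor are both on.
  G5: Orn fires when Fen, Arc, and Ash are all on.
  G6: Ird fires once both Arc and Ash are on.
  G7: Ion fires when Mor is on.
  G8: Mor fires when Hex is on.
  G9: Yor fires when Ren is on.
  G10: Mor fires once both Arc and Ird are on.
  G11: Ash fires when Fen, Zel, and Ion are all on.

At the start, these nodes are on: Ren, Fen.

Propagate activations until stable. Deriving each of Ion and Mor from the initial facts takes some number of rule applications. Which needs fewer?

Mor

Mor: G9: Ren on → Yor on. Fen, Ren, and Yor are on, so Hex fires (G3). G8: Hex on → Mor on. [3 rule applications]
Ion: G9: Ren on → Yor on. G3: Fen, Ren, and Yor on → Hex on. Hex is on, so Mor fires (G8). Mor is on, so Ion fires (G7). [4 rule applications]
Mor needs fewer.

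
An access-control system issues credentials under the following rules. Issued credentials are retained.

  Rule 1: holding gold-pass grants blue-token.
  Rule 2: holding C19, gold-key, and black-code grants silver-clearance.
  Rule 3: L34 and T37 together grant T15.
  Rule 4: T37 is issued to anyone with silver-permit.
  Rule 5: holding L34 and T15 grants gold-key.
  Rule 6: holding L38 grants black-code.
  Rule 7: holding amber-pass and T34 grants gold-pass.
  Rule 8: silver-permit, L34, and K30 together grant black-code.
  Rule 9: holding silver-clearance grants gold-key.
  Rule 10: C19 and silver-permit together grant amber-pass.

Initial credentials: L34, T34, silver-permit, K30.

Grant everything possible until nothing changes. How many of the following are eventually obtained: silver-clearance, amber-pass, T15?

Holding silver-permit grants T37 (Rule 4).
Holding L34 and T37 grants T15 (Rule 3).
silver-clearance would need C19, gold-key, and black-code (Rule 2), but C19 is never granted.
amber-pass would need C19 and silver-permit (Rule 10), but C19 is never granted.
T15: reached.
Reached: T15 — 1 of the 3.

1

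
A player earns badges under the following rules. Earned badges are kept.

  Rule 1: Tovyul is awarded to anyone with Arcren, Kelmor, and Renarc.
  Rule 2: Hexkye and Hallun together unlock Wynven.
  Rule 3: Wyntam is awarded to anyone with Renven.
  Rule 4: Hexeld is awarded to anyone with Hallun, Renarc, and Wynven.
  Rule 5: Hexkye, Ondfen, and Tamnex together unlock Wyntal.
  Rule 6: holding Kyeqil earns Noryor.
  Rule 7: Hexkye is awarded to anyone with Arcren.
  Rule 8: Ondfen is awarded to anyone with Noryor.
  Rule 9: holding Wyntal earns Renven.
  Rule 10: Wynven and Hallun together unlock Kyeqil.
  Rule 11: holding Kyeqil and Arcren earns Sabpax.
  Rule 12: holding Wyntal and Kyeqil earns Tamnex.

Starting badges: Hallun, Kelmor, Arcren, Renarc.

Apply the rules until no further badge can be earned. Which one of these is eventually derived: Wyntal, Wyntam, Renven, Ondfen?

Ondfen

With Arcren, Hexkye is earned (Rule 7).
With Hexkye and Hallun, Wynven is earned (Rule 2).
With Wynven and Hallun, Kyeqil is earned (Rule 10).
With Kyeqil, Noryor is earned (Rule 6).
With Noryor, Ondfen is earned (Rule 8).
Wyntal would need Hexkye, Ondfen, and Tamnex (Rule 5), but Tamnex is never earned. Wyntam would need Renven (Rule 3), but Renven is never earned. Renven would need Wyntal (Rule 9), but Wyntal is never earned.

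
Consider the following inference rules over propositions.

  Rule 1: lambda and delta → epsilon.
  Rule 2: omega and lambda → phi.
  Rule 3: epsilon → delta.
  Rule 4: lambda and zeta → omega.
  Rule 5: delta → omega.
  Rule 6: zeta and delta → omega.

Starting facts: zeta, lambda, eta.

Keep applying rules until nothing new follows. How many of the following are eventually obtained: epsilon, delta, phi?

1

From lambda and zeta, Rule 4 gives omega.
omega and lambda hold, so phi follows (Rule 2).
epsilon would need lambda and delta (Rule 1), but delta is never established.
delta would need epsilon (Rule 3), but epsilon is never established.
phi: reached.
Reached: phi — 1 of the 3.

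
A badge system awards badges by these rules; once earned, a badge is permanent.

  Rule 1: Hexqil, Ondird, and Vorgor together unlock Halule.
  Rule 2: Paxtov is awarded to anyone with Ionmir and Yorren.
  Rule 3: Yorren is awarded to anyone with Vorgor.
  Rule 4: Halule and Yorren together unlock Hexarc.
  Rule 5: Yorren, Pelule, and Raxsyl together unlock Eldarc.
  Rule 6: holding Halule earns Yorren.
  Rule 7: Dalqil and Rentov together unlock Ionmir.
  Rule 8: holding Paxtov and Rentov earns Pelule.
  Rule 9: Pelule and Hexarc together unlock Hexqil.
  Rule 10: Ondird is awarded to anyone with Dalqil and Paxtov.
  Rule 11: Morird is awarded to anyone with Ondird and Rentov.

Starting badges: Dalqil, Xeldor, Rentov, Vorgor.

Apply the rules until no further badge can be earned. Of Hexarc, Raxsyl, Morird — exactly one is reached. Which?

Morird

With Vorgor, Yorren is earned (Rule 3).
With Dalqil and Rentov, Ionmir is earned (Rule 7).
With Ionmir and Yorren, Paxtov is earned (Rule 2).
With Dalqil and Paxtov, Ondird is earned (Rule 10).
With Ondird and Rentov, Morird is earned (Rule 11).
Hexarc would need Halule and Yorren (Rule 4), but Halule is never earned. No rule produces Raxsyl, and it is not given.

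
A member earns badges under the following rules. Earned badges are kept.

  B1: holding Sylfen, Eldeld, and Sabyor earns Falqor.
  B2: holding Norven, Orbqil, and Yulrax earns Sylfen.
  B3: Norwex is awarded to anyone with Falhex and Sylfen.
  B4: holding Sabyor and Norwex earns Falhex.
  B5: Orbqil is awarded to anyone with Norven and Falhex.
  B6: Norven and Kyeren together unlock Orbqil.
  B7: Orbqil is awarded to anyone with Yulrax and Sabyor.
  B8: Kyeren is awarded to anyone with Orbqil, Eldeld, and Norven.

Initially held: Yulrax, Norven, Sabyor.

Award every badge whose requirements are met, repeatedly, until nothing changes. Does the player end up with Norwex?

No

Norwex would need Falhex and Sylfen (B3), but Falhex is never earned.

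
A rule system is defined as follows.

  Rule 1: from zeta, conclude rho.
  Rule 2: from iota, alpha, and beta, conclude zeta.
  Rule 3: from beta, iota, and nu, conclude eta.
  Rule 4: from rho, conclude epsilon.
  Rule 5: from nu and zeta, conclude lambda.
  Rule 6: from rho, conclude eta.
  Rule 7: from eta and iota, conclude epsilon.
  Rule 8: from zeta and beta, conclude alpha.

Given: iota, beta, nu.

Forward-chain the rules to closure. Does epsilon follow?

Yes

From beta, iota, and nu, Rule 3 gives eta.
eta and iota hold, so epsilon follows (Rule 7).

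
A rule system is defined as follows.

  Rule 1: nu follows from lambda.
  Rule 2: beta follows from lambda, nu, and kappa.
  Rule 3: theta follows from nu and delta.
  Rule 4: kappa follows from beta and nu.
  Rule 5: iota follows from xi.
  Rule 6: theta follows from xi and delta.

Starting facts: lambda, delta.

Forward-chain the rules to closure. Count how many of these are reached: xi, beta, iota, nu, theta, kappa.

From lambda, Rule 1 gives nu.
From nu and delta, Rule 3 gives theta.
No rule produces xi, and it is not given.
beta would need lambda, nu, and kappa (Rule 2), but kappa is never established.
iota would need xi (Rule 5), but xi is never established.
nu: reached.
theta: reached.
kappa would need beta and nu (Rule 4), but beta is never established.
Reached: nu and theta — 2 of the 6.

2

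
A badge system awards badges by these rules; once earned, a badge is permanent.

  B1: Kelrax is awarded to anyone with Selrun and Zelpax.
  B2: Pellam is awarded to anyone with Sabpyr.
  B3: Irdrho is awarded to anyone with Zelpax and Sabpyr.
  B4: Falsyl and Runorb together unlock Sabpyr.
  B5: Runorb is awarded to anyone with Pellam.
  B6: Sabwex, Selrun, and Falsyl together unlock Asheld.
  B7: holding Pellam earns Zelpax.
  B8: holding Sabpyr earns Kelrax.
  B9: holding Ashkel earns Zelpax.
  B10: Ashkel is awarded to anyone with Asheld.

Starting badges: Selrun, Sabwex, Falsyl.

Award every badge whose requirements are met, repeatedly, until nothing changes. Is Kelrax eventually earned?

Yes

With Sabwex, Selrun, and Falsyl, Asheld is earned (B6).
With Asheld, Ashkel is earned (B10).
With Ashkel, Zelpax is earned (B9).
With Selrun and Zelpax, Kelrax is earned (B1).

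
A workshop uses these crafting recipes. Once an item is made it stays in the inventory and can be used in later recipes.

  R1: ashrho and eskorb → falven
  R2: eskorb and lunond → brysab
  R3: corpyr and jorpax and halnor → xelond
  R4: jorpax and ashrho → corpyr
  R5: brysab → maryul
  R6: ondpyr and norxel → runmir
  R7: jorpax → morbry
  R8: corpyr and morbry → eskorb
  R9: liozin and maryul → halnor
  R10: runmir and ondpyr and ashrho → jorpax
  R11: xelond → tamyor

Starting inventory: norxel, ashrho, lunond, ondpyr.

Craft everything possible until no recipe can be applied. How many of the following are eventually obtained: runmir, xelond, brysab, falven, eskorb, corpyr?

Using R6, ondpyr and norxel make runmir.
runmir and ondpyr and ashrho → jorpax (R10).
jorpax → morbry (R7).
jorpax and ashrho → corpyr (R4).
Using R8, corpyr and morbry make eskorb.
Using R2, eskorb and lunond make brysab.
ashrho and eskorb → falven (R1).
runmir: reached.
xelond would need corpyr, jorpax, and halnor (R3), but halnor is never obtained.
brysab: reached.
falven: reached.
eskorb: reached.
corpyr: reached.
Reached: runmir, brysab, falven, eskorb, and corpyr — 5 of the 6.

5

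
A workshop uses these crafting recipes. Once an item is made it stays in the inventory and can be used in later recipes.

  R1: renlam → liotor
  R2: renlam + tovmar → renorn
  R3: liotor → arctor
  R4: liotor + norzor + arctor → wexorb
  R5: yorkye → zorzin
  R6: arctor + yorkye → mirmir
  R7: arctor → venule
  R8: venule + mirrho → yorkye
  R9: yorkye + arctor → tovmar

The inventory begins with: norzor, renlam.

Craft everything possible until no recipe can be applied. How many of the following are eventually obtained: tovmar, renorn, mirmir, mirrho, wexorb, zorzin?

renlam → liotor (R1).
Using R3, liotor makes arctor.
Using R4, liotor, norzor, and arctor make wexorb.
tovmar would need yorkye and arctor (R9), but yorkye is never obtained.
renorn would need renlam and tovmar (R2), but tovmar is never obtained.
mirmir would need arctor and yorkye (R6), but yorkye is never obtained.
No rule produces mirrho, and it is not given.
wexorb: reached.
zorzin would need yorkye (R5), but yorkye is never obtained.
Reached: wexorb — 1 of the 6.

1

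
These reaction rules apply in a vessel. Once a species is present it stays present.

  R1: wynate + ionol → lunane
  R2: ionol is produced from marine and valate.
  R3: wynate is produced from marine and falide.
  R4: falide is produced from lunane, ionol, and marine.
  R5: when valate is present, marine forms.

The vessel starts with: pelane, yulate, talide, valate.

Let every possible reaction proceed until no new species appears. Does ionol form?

valate present → marine forms (R5).
marine and valate present → ionol forms (R2).

Yes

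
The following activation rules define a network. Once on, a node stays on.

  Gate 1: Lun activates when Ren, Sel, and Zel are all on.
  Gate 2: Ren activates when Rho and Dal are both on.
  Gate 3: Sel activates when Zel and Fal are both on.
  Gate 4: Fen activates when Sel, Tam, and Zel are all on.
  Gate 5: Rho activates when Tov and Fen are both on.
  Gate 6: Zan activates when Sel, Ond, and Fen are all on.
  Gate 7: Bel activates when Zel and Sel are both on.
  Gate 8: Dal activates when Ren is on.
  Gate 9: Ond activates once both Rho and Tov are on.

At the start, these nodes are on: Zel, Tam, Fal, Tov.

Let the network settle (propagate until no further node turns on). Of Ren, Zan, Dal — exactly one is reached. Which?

Zan

Zel and Fal are on, so Sel activates (Gate 3).
Gate 4: Sel, Tam, and Zel on → Fen on.
Tov and Fen are on, so Rho activates (Gate 5).
Gate 9: Rho and Tov on → Ond on.
Sel, Ond, and Fen are on, so Zan activates (Gate 6).
Ren would need Rho and Dal (Gate 2), but Dal never turns on. Dal would need Ren (Gate 8), but Ren never turns on.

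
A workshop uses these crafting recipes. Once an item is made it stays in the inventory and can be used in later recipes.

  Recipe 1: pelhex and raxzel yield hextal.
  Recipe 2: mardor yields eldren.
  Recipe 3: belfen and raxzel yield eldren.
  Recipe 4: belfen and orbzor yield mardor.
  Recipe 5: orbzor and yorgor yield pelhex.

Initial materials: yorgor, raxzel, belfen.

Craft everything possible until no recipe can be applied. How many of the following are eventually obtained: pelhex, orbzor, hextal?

0

pelhex would need orbzor and yorgor (Recipe 5), but orbzor is never obtained.
No rule produces orbzor, and it is not given.
hextal would need pelhex and raxzel (Recipe 1), but pelhex is never obtained.
None of the 3 are reached.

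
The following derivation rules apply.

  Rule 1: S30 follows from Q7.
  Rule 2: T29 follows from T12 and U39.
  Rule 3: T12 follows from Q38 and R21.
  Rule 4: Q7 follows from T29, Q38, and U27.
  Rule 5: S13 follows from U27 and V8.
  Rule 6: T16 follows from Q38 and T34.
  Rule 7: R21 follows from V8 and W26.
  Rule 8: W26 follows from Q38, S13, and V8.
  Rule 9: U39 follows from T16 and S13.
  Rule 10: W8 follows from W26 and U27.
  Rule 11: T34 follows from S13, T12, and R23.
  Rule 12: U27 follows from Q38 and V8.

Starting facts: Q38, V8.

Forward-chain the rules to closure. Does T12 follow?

Yes

From Q38 and V8, Rule 12 gives U27.
U27 and V8 hold, so S13 follows (Rule 5).
From Q38, S13, and V8, Rule 8 gives W26.
From V8 and W26, Rule 7 gives R21.
Q38 and R21 hold, so T12 follows (Rule 3).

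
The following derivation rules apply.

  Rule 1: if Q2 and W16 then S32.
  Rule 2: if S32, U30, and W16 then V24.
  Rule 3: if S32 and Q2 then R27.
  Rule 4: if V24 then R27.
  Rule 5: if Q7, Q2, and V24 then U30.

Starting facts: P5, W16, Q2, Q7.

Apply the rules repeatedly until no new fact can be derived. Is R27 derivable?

Q2 and W16 hold, so S32 follows (Rule 1).
From S32 and Q2, Rule 3 gives R27.

Yes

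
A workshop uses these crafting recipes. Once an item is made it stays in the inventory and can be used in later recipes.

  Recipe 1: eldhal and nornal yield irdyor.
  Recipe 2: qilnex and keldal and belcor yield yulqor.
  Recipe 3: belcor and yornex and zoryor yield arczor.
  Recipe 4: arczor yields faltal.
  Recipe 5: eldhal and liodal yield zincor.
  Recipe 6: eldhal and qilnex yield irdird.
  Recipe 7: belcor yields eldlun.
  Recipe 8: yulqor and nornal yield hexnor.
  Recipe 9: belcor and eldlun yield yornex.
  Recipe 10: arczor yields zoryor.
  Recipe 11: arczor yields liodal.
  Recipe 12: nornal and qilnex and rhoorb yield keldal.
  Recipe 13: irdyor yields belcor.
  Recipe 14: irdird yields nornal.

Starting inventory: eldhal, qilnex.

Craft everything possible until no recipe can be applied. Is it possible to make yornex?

Using Recipe 6, eldhal and qilnex make irdird.
Using Recipe 14, irdird makes nornal.
Using Recipe 1, eldhal and nornal make irdyor.
irdyor → belcor (Recipe 13).
belcor → eldlun (Recipe 7).
belcor and eldlun → yornex (Recipe 9).

Yes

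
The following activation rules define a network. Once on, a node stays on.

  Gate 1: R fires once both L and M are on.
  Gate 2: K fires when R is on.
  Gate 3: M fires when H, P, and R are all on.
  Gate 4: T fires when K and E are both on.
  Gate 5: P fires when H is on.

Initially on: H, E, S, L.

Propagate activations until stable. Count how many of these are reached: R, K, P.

1

H is on, so P fires (Gate 5).
R would need L and M (Gate 1), but M never turns on.
K would need R (Gate 2), but R never turns on.
P: reached.
Reached: P — 1 of the 3.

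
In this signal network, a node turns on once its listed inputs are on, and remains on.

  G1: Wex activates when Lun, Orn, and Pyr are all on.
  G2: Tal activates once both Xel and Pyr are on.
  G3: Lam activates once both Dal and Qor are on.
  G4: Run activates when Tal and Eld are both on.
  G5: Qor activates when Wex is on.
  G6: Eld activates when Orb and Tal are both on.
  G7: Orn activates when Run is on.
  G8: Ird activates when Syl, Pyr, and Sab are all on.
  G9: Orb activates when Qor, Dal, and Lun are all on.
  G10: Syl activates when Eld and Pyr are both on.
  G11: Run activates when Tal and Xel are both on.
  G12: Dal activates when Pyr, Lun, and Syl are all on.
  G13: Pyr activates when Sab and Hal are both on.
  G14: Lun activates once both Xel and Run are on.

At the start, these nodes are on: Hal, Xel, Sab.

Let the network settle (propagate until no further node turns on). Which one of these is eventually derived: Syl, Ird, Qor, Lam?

Sab and Hal are on, so Pyr activates (G13).
Xel and Pyr are on, so Tal activates (G2).
Tal and Xel are on, so Run activates (G11).
Xel and Run are on, so Lun activates (G14).
G7: Run on → Orn on.
G1: Lun, Orn, and Pyr on → Wex on.
Wex is on, so Qor activates (G5).
Syl would need Eld and Pyr (G10), but Eld never turns on. Ird would need Syl, Pyr, and Sab (G8), but Syl never turns on. Lam would need Dal and Qor (G3), but Dal never turns on.

Qor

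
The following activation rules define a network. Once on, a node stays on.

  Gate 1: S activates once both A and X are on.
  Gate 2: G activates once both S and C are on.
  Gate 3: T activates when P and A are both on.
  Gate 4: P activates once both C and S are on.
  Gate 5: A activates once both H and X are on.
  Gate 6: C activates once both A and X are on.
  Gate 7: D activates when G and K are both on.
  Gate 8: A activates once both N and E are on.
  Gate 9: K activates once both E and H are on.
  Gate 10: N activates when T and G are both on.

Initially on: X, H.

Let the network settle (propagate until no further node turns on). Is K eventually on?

K would need E and H (Gate 9), but E never turns on.

No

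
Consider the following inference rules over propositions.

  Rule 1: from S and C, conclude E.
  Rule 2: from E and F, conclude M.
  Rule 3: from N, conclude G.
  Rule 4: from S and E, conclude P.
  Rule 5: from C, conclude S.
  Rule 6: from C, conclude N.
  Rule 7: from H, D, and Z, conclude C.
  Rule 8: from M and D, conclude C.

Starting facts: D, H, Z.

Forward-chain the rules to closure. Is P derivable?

From H, D, and Z, Rule 7 gives C.
C holds, so S follows (Rule 5).
From S and C, Rule 1 gives E.
From S and E, Rule 4 gives P.

Yes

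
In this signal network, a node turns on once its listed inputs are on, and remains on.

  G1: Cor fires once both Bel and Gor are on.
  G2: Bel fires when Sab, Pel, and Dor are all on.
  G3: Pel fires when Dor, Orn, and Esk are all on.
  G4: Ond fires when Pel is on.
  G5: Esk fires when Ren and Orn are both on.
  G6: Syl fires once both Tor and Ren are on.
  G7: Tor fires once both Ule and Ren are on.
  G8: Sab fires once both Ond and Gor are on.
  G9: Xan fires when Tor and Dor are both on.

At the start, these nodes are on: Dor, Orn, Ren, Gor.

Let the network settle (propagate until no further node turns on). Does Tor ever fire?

Tor would need Ule and Ren (G7), but Ule never turns on.

No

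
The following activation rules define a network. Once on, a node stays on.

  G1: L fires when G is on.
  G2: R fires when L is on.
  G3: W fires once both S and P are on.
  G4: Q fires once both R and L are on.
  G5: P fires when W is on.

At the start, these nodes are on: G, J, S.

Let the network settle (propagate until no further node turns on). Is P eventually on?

P would need W (G5), but W never turns on.

No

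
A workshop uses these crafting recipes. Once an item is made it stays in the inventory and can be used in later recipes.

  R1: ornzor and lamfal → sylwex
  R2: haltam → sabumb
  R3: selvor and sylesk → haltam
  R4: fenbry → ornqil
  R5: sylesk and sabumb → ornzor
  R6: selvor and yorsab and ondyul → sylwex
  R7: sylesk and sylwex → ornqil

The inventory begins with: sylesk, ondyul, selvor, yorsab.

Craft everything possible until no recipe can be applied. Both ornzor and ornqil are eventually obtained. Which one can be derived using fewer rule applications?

ornqil

ornqil: Using R6, selvor, yorsab, and ondyul make sylwex. Using R7, sylesk and sylwex make ornqil. [2 rule applications]
ornzor: selvor and sylesk → haltam (R3). haltam → sabumb (R2). Using R5, sylesk and sabumb make ornzor. [3 rule applications]
ornqil needs fewer.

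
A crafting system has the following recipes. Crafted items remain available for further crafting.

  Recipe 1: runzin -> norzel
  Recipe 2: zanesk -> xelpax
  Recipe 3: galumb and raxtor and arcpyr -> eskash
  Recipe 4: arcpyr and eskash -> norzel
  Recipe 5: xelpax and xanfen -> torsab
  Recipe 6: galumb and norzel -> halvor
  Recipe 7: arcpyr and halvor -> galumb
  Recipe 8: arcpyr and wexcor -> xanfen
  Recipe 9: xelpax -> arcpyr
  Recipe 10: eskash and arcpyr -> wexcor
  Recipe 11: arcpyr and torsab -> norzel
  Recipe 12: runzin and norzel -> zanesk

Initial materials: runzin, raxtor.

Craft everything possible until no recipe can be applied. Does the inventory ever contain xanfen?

xanfen would need arcpyr and wexcor (Recipe 8), but wexcor is never obtained.

No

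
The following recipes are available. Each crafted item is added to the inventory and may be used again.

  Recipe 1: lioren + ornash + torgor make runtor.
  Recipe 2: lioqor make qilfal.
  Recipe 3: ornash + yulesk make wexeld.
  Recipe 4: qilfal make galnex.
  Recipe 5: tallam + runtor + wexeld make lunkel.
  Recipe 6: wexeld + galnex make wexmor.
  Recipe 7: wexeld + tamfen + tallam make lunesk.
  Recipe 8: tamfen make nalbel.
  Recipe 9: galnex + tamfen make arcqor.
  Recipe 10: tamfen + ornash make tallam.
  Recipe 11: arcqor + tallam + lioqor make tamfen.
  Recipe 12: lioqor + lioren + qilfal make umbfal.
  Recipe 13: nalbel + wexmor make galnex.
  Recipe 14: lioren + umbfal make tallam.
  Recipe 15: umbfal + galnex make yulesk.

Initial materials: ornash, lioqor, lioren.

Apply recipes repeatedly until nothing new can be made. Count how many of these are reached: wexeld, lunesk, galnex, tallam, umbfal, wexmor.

5

lioqor → qilfal (Recipe 2).
qilfal → galnex (Recipe 4).
lioqor + lioren + qilfal → umbfal (Recipe 12).
Using Recipe 14, lioren and umbfal make tallam.
umbfal + galnex → yulesk (Recipe 15).
Using Recipe 3, ornash and yulesk make wexeld.
Using Recipe 6, wexeld and galnex make wexmor.
wexeld: reached.
lunesk would need wexeld, tamfen, and tallam (Recipe 7), but tamfen is never obtained.
galnex: reached.
tallam: reached.
umbfal: reached.
wexmor: reached.
Reached: wexeld, galnex, tallam, umbfal, and wexmor — 5 of the 6.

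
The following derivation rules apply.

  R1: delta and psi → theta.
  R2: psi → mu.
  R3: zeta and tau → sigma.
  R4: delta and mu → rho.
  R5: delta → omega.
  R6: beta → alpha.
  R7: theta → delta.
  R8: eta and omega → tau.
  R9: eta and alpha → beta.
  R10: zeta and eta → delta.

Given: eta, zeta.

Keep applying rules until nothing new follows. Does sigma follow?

Yes

From zeta and eta, R10 gives delta.
From delta, R5 gives omega.
From eta and omega, R8 gives tau.
zeta and tau hold, so sigma follows (R3).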